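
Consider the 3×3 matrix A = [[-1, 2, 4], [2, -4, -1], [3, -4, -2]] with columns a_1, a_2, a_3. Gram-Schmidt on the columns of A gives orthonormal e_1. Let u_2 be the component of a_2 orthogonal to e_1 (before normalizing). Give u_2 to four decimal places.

e_1 = a_1/‖a_1‖ = (-1, 2, 3)/3.7417 = (-0.2673, 0.5345, 0.8018).
r_{12} = e_1·a_2 = -5.8797.
u_2 = a_2 + 5.8797·e_1 = (0.4286, -0.8571, 0.7143).

u_2 = (0.4286, -0.8571, 0.7143)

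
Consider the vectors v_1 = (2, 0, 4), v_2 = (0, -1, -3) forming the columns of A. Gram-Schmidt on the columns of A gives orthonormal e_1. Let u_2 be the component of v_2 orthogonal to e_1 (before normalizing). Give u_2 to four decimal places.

u_2 = (1.2000, -1.0000, -0.6000)

e_1 = v_1/‖v_1‖ = (2, 0, 4)/4.4721 = (0.4472, 0.0000, 0.8944).
r_{12} = e_1·v_2 = -2.6833.
u_2 = v_2 + 2.6833·e_1 = (1.2000, -1.0000, -0.6000).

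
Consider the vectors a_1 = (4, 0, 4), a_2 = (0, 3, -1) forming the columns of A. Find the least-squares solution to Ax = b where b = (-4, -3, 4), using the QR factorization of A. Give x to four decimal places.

x = (-0.1711, -1.3684)

a_1 = (4, 0, 4); ‖a_1‖ = 5.6569, so e_1 = (0.7071, 0.0000, 0.7071).
e_1·a_2 = 0.7071·0 + 0.0000·3 + 0.7071·(-1) = -0.7071.
u_2 = a_2 + 0.7071·e_1 = (0.5000, 3.0000, -0.5000).
‖u_2‖ = 3.0822, so e_2 = (0.1622, 0.9733, -0.1622).
Qᵀb = (0.0000, -4.2178).
Back-substitute: x_2 = -4.2178/3.0822 = -1.3684.
x_1 = (0.0000 + 0.7071·(-1.3684))/5.6569 = -0.1711.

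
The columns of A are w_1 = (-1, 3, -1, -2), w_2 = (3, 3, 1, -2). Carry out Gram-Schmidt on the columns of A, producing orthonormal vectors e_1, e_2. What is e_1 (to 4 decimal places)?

e_1 = (-0.2582, 0.7746, -0.2582, -0.5164)

w_1 = (-1, 3, -1, -2); ‖w_1‖ = 3.8730, so e_1 = (-0.2582, 0.7746, -0.2582, -0.5164).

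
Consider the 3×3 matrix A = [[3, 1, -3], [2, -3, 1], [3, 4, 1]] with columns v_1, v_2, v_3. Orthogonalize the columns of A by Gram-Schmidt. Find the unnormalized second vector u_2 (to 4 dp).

u_2 = (-0.2273, -3.8182, 2.7727)

v_1 = (3, 2, 3); ‖v_1‖ = 4.6904, so q_1 = (0.6396, 0.4264, 0.6396).
q_1·v_2 = 0.6396·1 + 0.4264·(-3) + 0.6396·4 = 1.9188.
u_2 = v_2 − 1.9188·q_1 = (-0.2273, -3.8182, 2.7727).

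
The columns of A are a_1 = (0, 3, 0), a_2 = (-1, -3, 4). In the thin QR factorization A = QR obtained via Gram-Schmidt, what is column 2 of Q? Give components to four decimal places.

a_1 = (0, 3, 0); ‖a_1‖ = 3.0000, so e_1 = (0.0000, 1.0000, 0.0000).
e_1·a_2 = 0.0000·(-1) + 1.0000·(-3) + 0.0000·4 = -3.0000.
u_2 = a_2 + 3.0000·e_1 = (-1.0000, 0.0000, 4.0000).
‖u_2‖ = 4.1231, so e_2 = (-0.2425, 0.0000, 0.9701).

e_2 = (-0.2425, 0.0000, 0.9701)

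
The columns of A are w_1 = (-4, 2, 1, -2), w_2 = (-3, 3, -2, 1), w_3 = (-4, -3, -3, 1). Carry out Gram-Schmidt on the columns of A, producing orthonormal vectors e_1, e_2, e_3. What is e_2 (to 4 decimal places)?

e_2 = (-0.1952, 0.4828, -0.6575, 0.5445)

w_1 = (-4, 2, 1, -2); ‖w_1‖ = 5.0000, so e_1 = (-0.8000, 0.4000, 0.2000, -0.4000).
e_1·w_2 = (-0.8000)·(-3) + 0.4000·3 + 0.2000·(-2) + (-0.4000)·1 = 2.8000.
u_2 = w_2 − 2.8000·e_1 = (-0.7600, 1.8800, -2.5600, 2.1200).
‖u_2‖ = 3.8936, so e_2 = (-0.1952, 0.4828, -0.6575, 0.5445).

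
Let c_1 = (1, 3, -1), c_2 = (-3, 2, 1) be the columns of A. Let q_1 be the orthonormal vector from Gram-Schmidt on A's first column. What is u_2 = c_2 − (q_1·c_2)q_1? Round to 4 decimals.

u_2 = (-3.1818, 1.4545, 1.1818)

c_1 = (1, 3, -1); ‖c_1‖ = 3.3166, so q_1 = (0.3015, 0.9045, -0.3015).
q_1·c_2 = 0.3015·(-3) + 0.9045·2 + (-0.3015)·1 = 0.6030.
u_2 = c_2 − 0.6030·q_1 = (-3.1818, 1.4545, 1.1818).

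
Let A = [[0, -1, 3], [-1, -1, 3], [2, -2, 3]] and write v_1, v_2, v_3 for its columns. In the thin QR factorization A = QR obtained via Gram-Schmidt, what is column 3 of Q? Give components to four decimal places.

v_1 = (0, -1, 2); ‖v_1‖ = 2.2361, so q_1 = (0.0000, -0.4472, 0.8944).
q_1·v_2 = 0.0000·(-1) + (-0.4472)·(-1) + 0.8944·(-2) = -1.3416.
u_2 = v_2 + 1.3416·q_1 = (-1.0000, -1.6000, -0.8000).
‖u_2‖ = 2.0494, so q_2 = (-0.4880, -0.7807, -0.3904).
q_1·v_3 = 0.0000·3 + (-0.4472)·3 + 0.8944·3 = 1.3416; q_2·v_3 = (-0.4880)·3 + (-0.7807)·3 + (-0.3904)·3 = -4.9771.
u_3 = v_3 − 1.3416·q_1 + 4.9771·q_2 = (0.5714, -0.2857, -0.1429).
‖u_3‖ = 0.6547, so q_3 = (0.8729, -0.4364, -0.2182).

q_3 = (0.8729, -0.4364, -0.2182)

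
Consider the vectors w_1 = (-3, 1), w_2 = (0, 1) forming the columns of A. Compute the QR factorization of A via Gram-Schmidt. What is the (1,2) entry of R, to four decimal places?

r_{12} = 0.3162

q_1 = w_1/‖w_1‖ = (-3, 1)/3.1623 = (-0.9487, 0.3162).
r_{12} = q_1·w_2 = 0.3162.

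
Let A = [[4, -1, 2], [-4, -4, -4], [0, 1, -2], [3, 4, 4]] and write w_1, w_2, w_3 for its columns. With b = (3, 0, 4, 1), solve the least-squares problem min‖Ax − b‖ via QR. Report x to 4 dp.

x = (1.5882, 0.3824, -1.6471)

e_1 = w_1/‖w_1‖ = (4, -4, 0, 3)/6.4031 = (0.6247, -0.6247, 0.0000, 0.4685).
r_{12} = e_1·w_2 = 3.7482.
u_2 = w_2 − 3.7482·e_1 = (-3.3415, -1.6585, 1.0000, 2.2439).
‖u_2‖ = 4.4667, so e_2 = (-0.7481, -0.3713, 0.2239, 0.5024).
r_{13} = e_1·w_3 = 5.6223; r_{23} = e_2·w_3 = 1.5508.
u_3 = w_3 − 5.6223·e_1 − 1.5508·e_2 = (-0.3521, 0.0880, -2.3472, 0.5868).
‖u_3‖ = 2.4465, so e_3 = (-0.1439, 0.0360, -0.9594, 0.2399).
Qᵀb = (2.3426, -0.8464, -4.0295).
Back-substitute: x_3 = -4.0295/2.4465 = -1.6471.
x_2 = (-0.8464 − 1.5508·(-1.6471))/4.4667 = 0.3824.
x_1 = (2.3426 − 3.7482·0.3824 − 5.6223·(-1.6471))/6.4031 = 1.5882.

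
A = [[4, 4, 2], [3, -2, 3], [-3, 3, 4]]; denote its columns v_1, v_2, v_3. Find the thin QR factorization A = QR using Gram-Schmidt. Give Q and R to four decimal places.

v_1 = (4, 3, -3); ‖v_1‖ = 5.8310, so q_1 = (0.6860, 0.5145, -0.5145).
q_1·v_2 = 0.6860·4 + 0.5145·(-2) + (-0.5145)·3 = 0.1715.
u_2 = v_2 − 0.1715·q_1 = (3.8824, -2.0882, 3.0882).
‖u_2‖ = 5.3824, so q_2 = (0.7213, -0.3880, 0.5738).
q_1·v_3 = 0.6860·2 + 0.5145·3 + (-0.5145)·4 = 0.8575; q_2·v_3 = 0.7213·2 + (-0.3880)·3 + 0.5738·4 = 2.5737.
u_3 = v_3 − 0.8575·q_1 − 2.5737·q_2 = (-0.4447, 3.5574, 2.9645).
‖u_3‖ = 4.6519, so q_3 = (-0.0956, 0.7647, 0.6373).

Q = [[0.6860, 0.7213, -0.0956], [0.5145, -0.3880, 0.7647], [-0.5145, 0.5738, 0.6373]], R = [[5.8310, 0.1715, 0.8575], [0.0000, 5.3824, 2.5737], [0.0000, 0.0000, 4.6519]]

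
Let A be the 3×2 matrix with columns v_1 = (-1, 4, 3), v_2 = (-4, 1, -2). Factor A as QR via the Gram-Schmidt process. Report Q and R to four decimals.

Q = [[-0.1961, -0.8592], [0.7845, 0.1516], [0.5883, -0.4886]], R = [[5.0990, 0.3922], [0.0000, 4.5658]]

v_1 = (-1, 4, 3); ‖v_1‖ = 5.0990, so q_1 = (-0.1961, 0.7845, 0.5883).
q_1·v_2 = (-0.1961)·(-4) + 0.7845·1 + 0.5883·(-2) = 0.3922.
u_2 = v_2 − 0.3922·q_1 = (-3.9231, 0.6923, -2.2308).
‖u_2‖ = 4.5658, so q_2 = (-0.8592, 0.1516, -0.4886).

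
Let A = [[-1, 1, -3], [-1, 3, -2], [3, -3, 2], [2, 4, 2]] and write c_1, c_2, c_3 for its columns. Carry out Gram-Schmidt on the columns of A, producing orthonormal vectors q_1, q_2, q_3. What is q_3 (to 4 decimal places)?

q_1 = c_1/‖c_1‖ = (-1, -1, 3, 2)/3.8730 = (-0.2582, -0.2582, 0.7746, 0.5164).
r_{12} = q_1·c_2 = -1.2910.
u_2 = c_2 + 1.2910·q_1 = (0.6667, 2.6667, -2.0000, 4.6667).
‖u_2‖ = 5.7735, so q_2 = (0.1155, 0.4619, -0.3464, 0.8083).
r_{13} = q_1·c_3 = 3.8730; r_{23} = q_2·c_3 = -0.3464.
u_3 = c_3 − 3.8730·q_1 + 0.3464·q_2 = (-1.9600, -0.8400, -1.1200, 0.2800).
‖u_3‖ = 2.4249, so q_3 = (-0.8083, -0.3464, -0.4619, 0.1155).

q_3 = (-0.8083, -0.3464, -0.4619, 0.1155)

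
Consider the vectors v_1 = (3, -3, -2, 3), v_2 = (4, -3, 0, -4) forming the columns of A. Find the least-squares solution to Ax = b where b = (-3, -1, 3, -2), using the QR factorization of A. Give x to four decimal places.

x = (-0.6126, 0.1101)

v_1 = (3, -3, -2, 3); ‖v_1‖ = 5.5678, so e_1 = (0.5388, -0.5388, -0.3592, 0.5388).
e_1·v_2 = 0.5388·4 + (-0.5388)·(-3) + (-0.3592)·0 + 0.5388·(-4) = 1.6164.
u_2 = v_2 − 1.6164·e_1 = (3.1290, -2.1290, 0.5806, -4.8710).
‖u_2‖ = 6.1957, so e_2 = (0.5050, -0.3436, 0.0937, -0.7862).
Qᵀb = (-3.2329, 0.6821).
Back-substitute: x_2 = 0.6821/6.1957 = 0.1101.
x_1 = (-3.2329 − 1.6164·0.1101)/5.5678 = -0.6126.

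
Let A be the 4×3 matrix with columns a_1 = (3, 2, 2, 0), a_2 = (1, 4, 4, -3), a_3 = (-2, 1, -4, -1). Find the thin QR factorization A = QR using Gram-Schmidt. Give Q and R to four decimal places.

Q = [[0.7276, -0.5164, 0.1074], [0.4851, 0.3873, 0.6063], [0.4851, 0.3873, -0.7674], [0.0000, -0.6584, -0.1790]], R = [[4.1231, 4.6082, -2.9104], [0.0000, 4.5568, 0.5293], [0.0000, 0.0000, 3.6400]]

a_1 = (3, 2, 2, 0); ‖a_1‖ = 4.1231, so q_1 = (0.7276, 0.4851, 0.4851, 0.0000).
q_1·a_2 = 0.7276·1 + 0.4851·4 + 0.4851·4 + 0.0000·(-3) = 4.6082.
u_2 = a_2 − 4.6082·q_1 = (-2.3529, 1.7647, 1.7647, -3.0000).
‖u_2‖ = 4.5568, so q_2 = (-0.5164, 0.3873, 0.3873, -0.6584).
q_1·a_3 = 0.7276·(-2) + 0.4851·1 + 0.4851·(-4) + 0.0000·(-1) = -2.9104; q_2·a_3 = (-0.5164)·(-2) + 0.3873·1 + 0.3873·(-4) + (-0.6584)·(-1) = 0.5293.
u_3 = a_3 + 2.9104·q_1 − 0.5293·q_2 = (0.3909, 2.2068, -2.7932, -0.6516).
‖u_3‖ = 3.6400, so q_3 = (0.1074, 0.6063, -0.7674, -0.1790).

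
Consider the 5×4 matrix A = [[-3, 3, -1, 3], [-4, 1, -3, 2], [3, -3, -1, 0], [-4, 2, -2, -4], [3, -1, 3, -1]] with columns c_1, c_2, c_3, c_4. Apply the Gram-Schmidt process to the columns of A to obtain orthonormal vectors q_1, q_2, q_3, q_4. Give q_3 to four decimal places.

q_3 = (-0.6070, 0.2134, -0.5959, 0.1398, 0.4598)

q_1 = c_1/‖c_1‖ = (-3, -4, 3, -4, 3)/7.6811 = (-0.3906, -0.5208, 0.3906, -0.5208, 0.3906).
r_{12} = q_1·c_2 = -4.2962.
u_2 = c_2 + 4.2962·q_1 = (1.3220, -1.2373, -1.3220, -0.2373, 0.6780).
‖u_2‖ = 2.3542, so q_2 = (0.5616, -0.5256, -0.5616, -0.1008, 0.2880).
r_{13} = q_1·c_3 = 3.7755; r_{23} = q_2·c_3 = 2.6422.
u_3 = c_3 − 3.7755·q_1 − 2.6422·q_2 = (-1.0092, 0.3547, -0.9908, 0.2324, 0.7645).
‖u_3‖ = 1.6627, so q_3 = (-0.6070, 0.2134, -0.5959, 0.1398, 0.4598).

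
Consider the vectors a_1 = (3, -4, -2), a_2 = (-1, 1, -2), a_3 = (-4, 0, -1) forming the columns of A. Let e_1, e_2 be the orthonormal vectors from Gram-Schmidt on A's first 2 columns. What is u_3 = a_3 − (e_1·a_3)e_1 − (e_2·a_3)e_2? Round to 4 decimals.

u_3 = (-2.3636, -1.8909, 0.2364)

a_1 = (3, -4, -2); ‖a_1‖ = 5.3852, so e_1 = (0.5571, -0.7428, -0.3714).
e_1·a_2 = 0.5571·(-1) + (-0.7428)·1 + (-0.3714)·(-2) = -0.5571.
u_2 = a_2 + 0.5571·e_1 = (-0.6897, 0.5862, -2.2069).
‖u_2‖ = 2.3853, so e_2 = (-0.2891, 0.2458, -0.9252).
e_1·a_3 = 0.5571·(-4) + (-0.7428)·0 + (-0.3714)·(-1) = -1.8570; e_2·a_3 = (-0.2891)·(-4) + 0.2458·0 + (-0.9252)·(-1) = 2.0817.
u_3 = a_3 + 1.8570·e_1 − 2.0817·e_2 = (-2.3636, -1.8909, 0.2364).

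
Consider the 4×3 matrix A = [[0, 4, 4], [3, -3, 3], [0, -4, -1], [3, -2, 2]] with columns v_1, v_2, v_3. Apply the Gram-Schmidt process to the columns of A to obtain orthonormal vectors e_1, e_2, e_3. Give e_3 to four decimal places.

e_3 = (0.6644, 0.3322, 0.5813, -0.3322)

e_1 = v_1/‖v_1‖ = (0, 3, 0, 3)/4.2426 = (0.0000, 0.7071, 0.0000, 0.7071).
r_{12} = e_1·v_2 = -3.5355.
u_2 = v_2 + 3.5355·e_1 = (4.0000, -0.5000, -4.0000, 0.5000).
‖u_2‖ = 5.7009, so e_2 = (0.7016, -0.0877, -0.7016, 0.0877).
r_{13} = e_1·v_3 = 3.5355; r_{23} = e_2·v_3 = 3.4205.
u_3 = v_3 − 3.5355·e_1 − 3.4205·e_2 = (1.6000, 0.8000, 1.4000, -0.8000).
‖u_3‖ = 2.4083, so e_3 = (0.6644, 0.3322, 0.5813, -0.3322).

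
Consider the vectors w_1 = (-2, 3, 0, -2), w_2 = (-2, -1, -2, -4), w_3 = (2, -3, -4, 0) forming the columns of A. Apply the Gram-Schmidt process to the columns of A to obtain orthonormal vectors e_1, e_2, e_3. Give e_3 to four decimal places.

w_1 = (-2, 3, 0, -2); ‖w_1‖ = 4.1231, so e_1 = (-0.4851, 0.7276, 0.0000, -0.4851).
e_1·w_2 = (-0.4851)·(-2) + 0.7276·(-1) + 0.0000·(-2) + (-0.4851)·(-4) = 2.1828.
u_2 = w_2 − 2.1828·e_1 = (-0.9412, -2.5882, -2.0000, -2.9412).
‖u_2‖ = 4.4984, so e_2 = (-0.2092, -0.5754, -0.4446, -0.6538).
e_1·w_3 = (-0.4851)·2 + 0.7276·(-3) + 0.0000·(-4) + (-0.4851)·0 = -3.1530; e_2·w_3 = (-0.2092)·2 + (-0.5754)·(-3) + (-0.4446)·(-4) + (-0.6538)·0 = 3.0861.
u_3 = w_3 + 3.1530·e_1 − 3.0861·e_2 = (1.1163, 1.0698, -2.6279, 0.4884).
‖u_3‖ = 3.0879, so e_3 = (0.3615, 0.3464, -0.8510, 0.1582).

e_3 = (0.3615, 0.3464, -0.8510, 0.1582)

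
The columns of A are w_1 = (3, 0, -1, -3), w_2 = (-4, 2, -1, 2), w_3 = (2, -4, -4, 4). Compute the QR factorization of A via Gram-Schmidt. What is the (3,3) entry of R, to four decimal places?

e_1 = w_1/‖w_1‖ = (3, 0, -1, -3)/4.3589 = (0.6882, 0.0000, -0.2294, -0.6882).
r_{12} = e_1·w_2 = -3.9001.
u_2 = w_2 + 3.9001·e_1 = (-1.3158, 2.0000, -1.8947, -0.6842).
‖u_2‖ = 3.1288, so e_2 = (-0.4205, 0.6392, -0.6056, -0.2187).
r_{13} = e_1·w_3 = -0.4588; r_{23} = e_2·w_3 = -1.8504.
u_3 = w_3 + 0.4588·e_1 + 1.8504·e_2 = (1.5376, -2.8172, -5.2258, 3.2796).
r_{33} = ‖u_3‖ = 6.9545.

r_{33} = 6.9545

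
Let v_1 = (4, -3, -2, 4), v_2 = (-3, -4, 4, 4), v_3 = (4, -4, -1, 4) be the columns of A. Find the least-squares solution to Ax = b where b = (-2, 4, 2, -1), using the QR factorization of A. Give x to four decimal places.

q_1 = v_1/‖v_1‖ = (4, -3, -2, 4)/6.7082 = (0.5963, -0.4472, -0.2981, 0.5963).
r_{12} = q_1·v_2 = 1.1926.
u_2 = v_2 − 1.1926·q_1 = (-3.7111, -3.4667, 4.3556, 3.2889).
‖u_2‖ = 7.4551, so q_2 = (-0.4978, -0.4650, 0.5842, 0.4412).
r_{13} = q_1·v_3 = 6.8573; r_{23} = q_2·v_3 = 1.0493.
u_3 = v_3 − 6.8573·q_1 − 1.0493·q_2 = (0.4334, -0.4454, 0.4314, -0.5518).
‖u_3‖ = 0.9364, so q_3 = (0.4629, -0.4757, 0.4607, -0.5893).
Qᵀb = (-4.1740, -0.1371, -1.3177).
Back-substitute: x_3 = -1.3177/0.9364 = -1.4072.
x_2 = (-0.1371 − 1.0493·(-1.4072))/7.4551 = 0.1797.
x_1 = (-4.1740 − 1.1926·0.1797 − 6.8573·(-1.4072))/6.7082 = 0.7843.

x = (0.7843, 0.1797, -1.4072)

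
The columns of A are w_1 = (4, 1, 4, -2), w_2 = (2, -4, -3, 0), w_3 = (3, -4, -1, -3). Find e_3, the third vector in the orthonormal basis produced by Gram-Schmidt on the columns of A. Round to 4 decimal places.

w_1 = (4, 1, 4, -2); ‖w_1‖ = 6.0828, so e_1 = (0.6576, 0.1644, 0.6576, -0.3288).
e_1·w_2 = 0.6576·2 + 0.1644·(-4) + 0.6576·(-3) + (-0.3288)·0 = -1.3152.
u_2 = w_2 + 1.3152·e_1 = (2.8649, -3.7838, -2.1351, -0.4324).
‖u_2‖ = 5.2221, so e_2 = (0.5486, -0.7246, -0.4089, -0.0828).
e_1·w_3 = 0.6576·3 + 0.1644·(-4) + 0.6576·(-1) + (-0.3288)·(-3) = 1.6440; e_2·w_3 = 0.5486·3 + (-0.7246)·(-4) + (-0.4089)·(-1) + (-0.0828)·(-3) = 5.2014.
u_3 = w_3 − 1.6440·e_1 − 5.2014·e_2 = (-0.9346, -0.5015, 0.0456, -2.0287).
‖u_3‖ = 2.2897, so e_3 = (-0.4082, -0.2190, 0.0199, -0.8860).

e_3 = (-0.4082, -0.2190, 0.0199, -0.8860)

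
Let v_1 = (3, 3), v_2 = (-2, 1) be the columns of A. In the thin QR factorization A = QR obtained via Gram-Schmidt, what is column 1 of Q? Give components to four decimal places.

q_1 = (0.7071, 0.7071)

q_1 = v_1/‖v_1‖ = (3, 3)/4.2426 = (0.7071, 0.7071).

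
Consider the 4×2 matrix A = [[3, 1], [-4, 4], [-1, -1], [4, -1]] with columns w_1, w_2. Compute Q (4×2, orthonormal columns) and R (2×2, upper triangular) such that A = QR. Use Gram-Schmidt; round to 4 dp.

Q = [[0.4629, 0.5965], [-0.6172, 0.6893], [-0.1543, -0.3844], [0.6172, 0.1458]], R = [[6.4807, -2.4689], [0.0000, 3.5923]]

w_1 = (3, -4, -1, 4); ‖w_1‖ = 6.4807, so q_1 = (0.4629, -0.6172, -0.1543, 0.6172).
q_1·w_2 = 0.4629·1 + (-0.6172)·4 + (-0.1543)·(-1) + 0.6172·(-1) = -2.4689.
u_2 = w_2 + 2.4689·q_1 = (2.1429, 2.4762, -1.3810, 0.5238).
‖u_2‖ = 3.5923, so q_2 = (0.5965, 0.6893, -0.3844, 0.1458).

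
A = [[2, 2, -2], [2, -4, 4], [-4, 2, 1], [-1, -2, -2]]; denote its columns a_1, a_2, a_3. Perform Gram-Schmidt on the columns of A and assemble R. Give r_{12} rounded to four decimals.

r_{12} = -2.0000

a_1 = (2, 2, -4, -1); ‖a_1‖ = 5.0000, so q_1 = (0.4000, 0.4000, -0.8000, -0.2000).
r_{12} = q_1·a_2 = -2.0000.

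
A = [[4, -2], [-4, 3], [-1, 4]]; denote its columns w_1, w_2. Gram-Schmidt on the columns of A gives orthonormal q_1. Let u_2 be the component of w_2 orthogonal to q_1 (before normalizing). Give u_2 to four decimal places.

u_2 = (0.9091, 0.0909, 3.2727)

w_1 = (4, -4, -1); ‖w_1‖ = 5.7446, so q_1 = (0.6963, -0.6963, -0.1741).
q_1·w_2 = 0.6963·(-2) + (-0.6963)·3 + (-0.1741)·4 = -4.1779.
u_2 = w_2 + 4.1779·q_1 = (0.9091, 0.0909, 3.2727).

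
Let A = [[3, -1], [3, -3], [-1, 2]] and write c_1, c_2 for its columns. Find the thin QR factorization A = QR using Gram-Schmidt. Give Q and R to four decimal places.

Q = [[0.6882, 0.6307], [0.6882, -0.4113], [-0.2294, 0.6581]], R = [[4.3589, -3.2118], [0.0000, 1.9194]]

c_1 = (3, 3, -1); ‖c_1‖ = 4.3589, so e_1 = (0.6882, 0.6882, -0.2294).
e_1·c_2 = 0.6882·(-1) + 0.6882·(-3) + (-0.2294)·2 = -3.2118.
u_2 = c_2 + 3.2118·e_1 = (1.2105, -0.7895, 1.2632).
‖u_2‖ = 1.9194, so e_2 = (0.6307, -0.4113, 0.6581).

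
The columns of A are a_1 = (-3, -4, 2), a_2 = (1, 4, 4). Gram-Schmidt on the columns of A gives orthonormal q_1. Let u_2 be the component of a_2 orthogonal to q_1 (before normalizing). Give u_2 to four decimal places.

u_2 = (-0.1379, 2.4828, 4.7586)

q_1 = a_1/‖a_1‖ = (-3, -4, 2)/5.3852 = (-0.5571, -0.7428, 0.3714).
r_{12} = q_1·a_2 = -2.0426.
u_2 = a_2 + 2.0426·q_1 = (-0.1379, 2.4828, 4.7586).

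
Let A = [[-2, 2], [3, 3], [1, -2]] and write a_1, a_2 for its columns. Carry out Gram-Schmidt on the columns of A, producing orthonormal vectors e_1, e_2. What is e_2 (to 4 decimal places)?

a_1 = (-2, 3, 1); ‖a_1‖ = 3.7417, so e_1 = (-0.5345, 0.8018, 0.2673).
e_1·a_2 = (-0.5345)·2 + 0.8018·3 + 0.2673·(-2) = 0.8018.
u_2 = a_2 − 0.8018·e_1 = (2.4286, 2.3571, -2.2143).
‖u_2‖ = 4.0444, so e_2 = (0.6005, 0.5828, -0.5475).

e_2 = (0.6005, 0.5828, -0.5475)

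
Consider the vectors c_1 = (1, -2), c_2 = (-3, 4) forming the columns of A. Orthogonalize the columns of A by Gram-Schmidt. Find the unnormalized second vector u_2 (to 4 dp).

e_1 = c_1/‖c_1‖ = (1, -2)/2.2361 = (0.4472, -0.8944).
r_{12} = e_1·c_2 = -4.9193.
u_2 = c_2 + 4.9193·e_1 = (-0.8000, -0.4000).

u_2 = (-0.8000, -0.4000)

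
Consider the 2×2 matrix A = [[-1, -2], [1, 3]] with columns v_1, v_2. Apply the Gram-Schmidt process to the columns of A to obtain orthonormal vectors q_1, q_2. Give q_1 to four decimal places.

q_1 = (-0.7071, 0.7071)

v_1 = (-1, 1); ‖v_1‖ = 1.4142, so q_1 = (-0.7071, 0.7071).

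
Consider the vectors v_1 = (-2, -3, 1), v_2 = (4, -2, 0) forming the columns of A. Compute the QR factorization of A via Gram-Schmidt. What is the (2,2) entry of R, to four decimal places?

v_1 = (-2, -3, 1); ‖v_1‖ = 3.7417, so q_1 = (-0.5345, -0.8018, 0.2673).
q_1·v_2 = (-0.5345)·4 + (-0.8018)·(-2) + 0.2673·0 = -0.5345.
u_2 = v_2 + 0.5345·q_1 = (3.7143, -2.4286, 0.1429).
r_{22} = ‖u_2‖ = 4.4401.

r_{22} = 4.4401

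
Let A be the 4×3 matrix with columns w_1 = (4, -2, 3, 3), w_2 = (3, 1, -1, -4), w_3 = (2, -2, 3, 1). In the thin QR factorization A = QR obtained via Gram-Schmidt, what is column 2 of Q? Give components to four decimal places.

w_1 = (4, -2, 3, 3); ‖w_1‖ = 6.1644, so e_1 = (0.6489, -0.3244, 0.4867, 0.4867).
e_1·w_2 = 0.6489·3 + (-0.3244)·1 + 0.4867·(-1) + 0.4867·(-4) = -0.8111.
u_2 = w_2 + 0.8111·e_1 = (3.5263, 0.7368, -0.6053, -3.6053).
‖u_2‖ = 5.1325, so e_2 = (0.6871, 0.1436, -0.1179, -0.7024).

e_2 = (0.6871, 0.1436, -0.1179, -0.7024)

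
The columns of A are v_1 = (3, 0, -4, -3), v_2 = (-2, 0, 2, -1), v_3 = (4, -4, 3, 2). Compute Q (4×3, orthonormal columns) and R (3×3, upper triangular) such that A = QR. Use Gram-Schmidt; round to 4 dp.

Q = [[0.5145, -0.4413, 0.5564], [0.0000, 0.0000, -0.6536], [-0.6860, 0.3026, 0.5008], [-0.5145, -0.8448, -0.1113]], R = [[5.8310, -1.8865, -1.0290], [0.0000, 2.3326, -2.5470], [0.0000, 0.0000, 6.1200]]

q_1 = v_1/‖v_1‖ = (3, 0, -4, -3)/5.8310 = (0.5145, 0.0000, -0.6860, -0.5145).
r_{12} = q_1·v_2 = -1.8865.
u_2 = v_2 + 1.8865·q_1 = (-1.0294, 0.0000, 0.7059, -1.9706).
‖u_2‖ = 2.3326, so q_2 = (-0.4413, 0.0000, 0.3026, -0.8448).
r_{13} = q_1·v_3 = -1.0290; r_{23} = q_2·v_3 = -2.5470.
u_3 = v_3 + 1.0290·q_1 + 2.5470·q_2 = (3.4054, -4.0000, 3.0649, -0.6811).
‖u_3‖ = 6.1200, so q_3 = (0.5564, -0.6536, 0.5008, -0.1113).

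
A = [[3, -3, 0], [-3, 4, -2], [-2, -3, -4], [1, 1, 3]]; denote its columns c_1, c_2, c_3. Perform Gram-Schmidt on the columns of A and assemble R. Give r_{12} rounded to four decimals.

c_1 = (3, -3, -2, 1); ‖c_1‖ = 4.7958, so e_1 = (0.6255, -0.6255, -0.4170, 0.2085).
r_{12} = e_1·c_2 = -2.9192.

r_{12} = -2.9192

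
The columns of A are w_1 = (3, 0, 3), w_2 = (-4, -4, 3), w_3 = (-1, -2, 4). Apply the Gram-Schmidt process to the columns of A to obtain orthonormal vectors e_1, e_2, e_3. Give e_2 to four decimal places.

e_2 = (-0.5500, -0.6285, 0.5500)

w_1 = (3, 0, 3); ‖w_1‖ = 4.2426, so e_1 = (0.7071, 0.0000, 0.7071).
e_1·w_2 = 0.7071·(-4) + 0.0000·(-4) + 0.7071·3 = -0.7071.
u_2 = w_2 + 0.7071·e_1 = (-3.5000, -4.0000, 3.5000).
‖u_2‖ = 6.3640, so e_2 = (-0.5500, -0.6285, 0.5500).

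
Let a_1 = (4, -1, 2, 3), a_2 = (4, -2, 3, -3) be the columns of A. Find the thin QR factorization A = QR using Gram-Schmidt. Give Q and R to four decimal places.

Q = [[0.7303, 0.3621], [-0.1826, -0.2716], [0.3651, 0.3621], [0.5477, -0.8148]], R = [[5.4772, 2.7386], [0.0000, 5.5227]]

a_1 = (4, -1, 2, 3); ‖a_1‖ = 5.4772, so e_1 = (0.7303, -0.1826, 0.3651, 0.5477).
e_1·a_2 = 0.7303·4 + (-0.1826)·(-2) + 0.3651·3 + 0.5477·(-3) = 2.7386.
u_2 = a_2 − 2.7386·e_1 = (2.0000, -1.5000, 2.0000, -4.5000).
‖u_2‖ = 5.5227, so e_2 = (0.3621, -0.2716, 0.3621, -0.8148).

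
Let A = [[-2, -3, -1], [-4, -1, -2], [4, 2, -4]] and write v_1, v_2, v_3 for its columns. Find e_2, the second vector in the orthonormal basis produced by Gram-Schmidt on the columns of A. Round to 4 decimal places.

v_1 = (-2, -4, 4); ‖v_1‖ = 6.0000, so e_1 = (-0.3333, -0.6667, 0.6667).
e_1·v_2 = (-0.3333)·(-3) + (-0.6667)·(-1) + 0.6667·2 = 3.0000.
u_2 = v_2 − 3.0000·e_1 = (-2.0000, 1.0000, 0.0000).
‖u_2‖ = 2.2361, so e_2 = (-0.8944, 0.4472, 0.0000).

e_2 = (-0.8944, 0.4472, 0.0000)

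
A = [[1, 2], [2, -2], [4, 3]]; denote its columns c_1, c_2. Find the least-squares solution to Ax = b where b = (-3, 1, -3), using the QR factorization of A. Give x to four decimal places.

c_1 = (1, 2, 4); ‖c_1‖ = 4.5826, so e_1 = (0.2182, 0.4364, 0.8729).
e_1·c_2 = 0.2182·2 + 0.4364·(-2) + 0.8729·3 = 2.1822.
u_2 = c_2 − 2.1822·e_1 = (1.5238, -2.9524, 1.0952).
‖u_2‖ = 3.4983, so e_2 = (0.4356, -0.8439, 0.3131).
Qᵀb = (-2.8368, -3.0899).
Back-substitute: x_2 = -3.0899/3.4983 = -0.8833.
x_1 = (-2.8368 − 2.1822·(-0.8833))/4.5826 = -0.1984.

x = (-0.1984, -0.8833)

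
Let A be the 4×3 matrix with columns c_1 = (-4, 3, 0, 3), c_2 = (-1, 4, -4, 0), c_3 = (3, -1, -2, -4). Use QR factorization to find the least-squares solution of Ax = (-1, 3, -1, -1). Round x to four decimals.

x = (1.2400, -0.1200, 1.1200)

c_1 = (-4, 3, 0, 3); ‖c_1‖ = 5.8310, so q_1 = (-0.6860, 0.5145, 0.0000, 0.5145).
q_1·c_2 = (-0.6860)·(-1) + 0.5145·4 + 0.0000·(-4) + 0.5145·0 = 2.7440.
u_2 = c_2 − 2.7440·q_1 = (0.8824, 2.5882, -4.0000, -1.4118).
‖u_2‖ = 5.0468, so q_2 = (0.1748, 0.5128, -0.7926, -0.2797).
q_1·c_3 = (-0.6860)·3 + 0.5145·(-1) + 0.0000·(-2) + 0.5145·(-4) = -4.6305; q_2·c_3 = 0.1748·3 + 0.5128·(-1) + (-0.7926)·(-2) + (-0.2797)·(-4) = 2.7157.
u_3 = c_3 + 4.6305·q_1 − 2.7157·q_2 = (-0.6513, -0.0104, 0.1524, -0.8580).
‖u_3‖ = 1.0879, so q_3 = (-0.5986, -0.0096, 0.1401, -0.7886).
Qᵀb = (1.7150, 2.4360, 1.2185).
Back-substitute: x_3 = 1.2185/1.0879 = 1.1200.
x_2 = (2.4360 − 2.7157·1.1200)/5.0468 = -0.1200.
x_1 = (1.7150 − 2.7440·(-0.1200) + 4.6305·1.1200)/5.8310 = 1.2400.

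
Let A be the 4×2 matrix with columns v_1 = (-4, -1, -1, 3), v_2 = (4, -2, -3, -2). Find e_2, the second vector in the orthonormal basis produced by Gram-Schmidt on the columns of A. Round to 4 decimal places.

e_2 = (0.3137, -0.5569, -0.7687, -0.0235)

v_1 = (-4, -1, -1, 3); ‖v_1‖ = 5.1962, so e_1 = (-0.7698, -0.1925, -0.1925, 0.5774).
e_1·v_2 = (-0.7698)·4 + (-0.1925)·(-2) + (-0.1925)·(-3) + 0.5774·(-2) = -3.2717.
u_2 = v_2 + 3.2717·e_1 = (1.4815, -2.6296, -3.6296, -0.1111).
‖u_2‖ = 4.7219, so e_2 = (0.3137, -0.5569, -0.7687, -0.0235).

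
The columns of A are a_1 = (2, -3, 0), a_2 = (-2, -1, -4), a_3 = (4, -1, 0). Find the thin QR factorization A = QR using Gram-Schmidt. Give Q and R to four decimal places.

a_1 = (2, -3, 0); ‖a_1‖ = 3.6056, so e_1 = (0.5547, -0.8321, 0.0000).
e_1·a_2 = 0.5547·(-2) + (-0.8321)·(-1) + 0.0000·(-4) = -0.2774.
u_2 = a_2 + 0.2774·e_1 = (-1.8462, -1.2308, -4.0000).
‖u_2‖ = 4.5742, so e_2 = (-0.4036, -0.2691, -0.8745).
e_1·a_3 = 0.5547·4 + (-0.8321)·(-1) + 0.0000·0 = 3.0509; e_2·a_3 = (-0.4036)·4 + (-0.2691)·(-1) + (-0.8745)·0 = -1.3453.
u_3 = a_3 − 3.0509·e_1 + 1.3453·e_2 = (1.7647, 1.1765, -1.1765).
‖u_3‖ = 2.4254, so e_3 = (0.7276, 0.4851, -0.4851).

Q = [[0.5547, -0.4036, 0.7276], [-0.8321, -0.2691, 0.4851], [0.0000, -0.8745, -0.4851]], R = [[3.6056, -0.2774, 3.0509], [0.0000, 4.5742, -1.3453], [0.0000, 0.0000, 2.4254]]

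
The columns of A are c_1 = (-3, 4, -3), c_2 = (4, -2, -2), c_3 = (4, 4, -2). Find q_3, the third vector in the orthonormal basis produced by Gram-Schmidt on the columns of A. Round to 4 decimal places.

q_3 = (0.5623, 0.7229, 0.4016)

c_1 = (-3, 4, -3); ‖c_1‖ = 5.8310, so q_1 = (-0.5145, 0.6860, -0.5145).
q_1·c_2 = (-0.5145)·4 + 0.6860·(-2) + (-0.5145)·(-2) = -2.4010.
u_2 = c_2 + 2.4010·q_1 = (2.7647, -0.3529, -3.2353).
‖u_2‖ = 4.2703, so q_2 = (0.6474, -0.0827, -0.7576).
q_1·c_3 = (-0.5145)·4 + 0.6860·4 + (-0.5145)·(-2) = 1.7150; q_2·c_3 = 0.6474·4 + (-0.0827)·4 + (-0.7576)·(-2) = 3.7744.
u_3 = c_3 − 1.7150·q_1 − 3.7744·q_2 = (2.4387, 3.1355, 1.7419).
‖u_3‖ = 4.3374, so q_3 = (0.5623, 0.7229, 0.4016).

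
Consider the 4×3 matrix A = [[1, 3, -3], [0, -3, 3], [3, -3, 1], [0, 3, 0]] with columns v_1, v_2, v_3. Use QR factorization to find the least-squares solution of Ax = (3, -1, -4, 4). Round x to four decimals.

x = (-0.0567, 1.4055, 0.7113)

v_1 = (1, 0, 3, 0); ‖v_1‖ = 3.1623, so q_1 = (0.3162, 0.0000, 0.9487, 0.0000).
q_1·v_2 = 0.3162·3 + 0.0000·(-3) + 0.9487·(-3) + 0.0000·3 = -1.8974.
u_2 = v_2 + 1.8974·q_1 = (3.6000, -3.0000, -1.2000, 3.0000).
‖u_2‖ = 5.6921, so q_2 = (0.6325, -0.5270, -0.2108, 0.5270).
q_1·v_3 = 0.3162·(-3) + 0.0000·3 + 0.9487·1 + 0.0000·0 = 0.0000; q_2·v_3 = 0.6325·(-3) + (-0.5270)·3 + (-0.2108)·1 + 0.5270·0 = -3.6893.
u_3 = v_3 + 0.0000·q_1 + 3.6893·q_2 = (-0.6667, 1.0556, 0.2222, 1.9444).
‖u_3‖ = 2.3214, so q_3 = (-0.2872, 0.4547, 0.0957, 0.8376).
Qᵀb = (-2.8460, 5.3759, 1.6513).
Back-substitute: x_3 = 1.6513/2.3214 = 0.7113.
x_2 = (5.3759 + 3.6893·0.7113)/5.6921 = 1.4055.
x_1 = (-2.8460 + 1.8974·1.4055 + 0.0000·0.7113)/3.1623 = -0.0567.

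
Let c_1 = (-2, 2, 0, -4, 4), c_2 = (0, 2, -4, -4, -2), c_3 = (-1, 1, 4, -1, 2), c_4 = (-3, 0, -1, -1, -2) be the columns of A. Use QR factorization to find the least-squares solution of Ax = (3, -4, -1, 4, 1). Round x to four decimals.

x = (0.1883, -0.8983, -1.3472, -0.5991)

e_1 = c_1/‖c_1‖ = (-2, 2, 0, -4, 4)/6.3246 = (-0.3162, 0.3162, 0.0000, -0.6325, 0.6325).
r_{12} = e_1·c_2 = 1.8974.
u_2 = c_2 − 1.8974·e_1 = (0.6000, 1.4000, -4.0000, -2.8000, -3.2000).
‖u_2‖ = 6.0332, so e_2 = (0.0994, 0.2320, -0.6630, -0.4641, -0.5304).
r_{13} = e_1·c_3 = 2.5298; r_{23} = e_2·c_3 = -3.1161.
u_3 = c_3 − 2.5298·e_1 + 3.1161·e_2 = (0.1099, 0.9231, 1.9341, -0.8462, -1.2527).
‖u_3‖ = 2.6249, so e_3 = (0.0419, 0.3517, 0.7368, -0.3224, -0.4773).
r_{14} = e_1·c_4 = 0.3162; r_{24} = e_2·c_4 = 1.8895; r_{34} = e_3·c_4 = 0.4145.
u_4 = c_4 − 0.3162·e_1 − 1.8895·e_2 − 0.4145·e_3 = (-3.1053, -0.6842, -0.0526, 0.2105, -1.0000).
‖u_4‖ = 3.3403, so e_4 = (-0.9296, -0.2048, -0.0158, 0.0630, -0.2994).
Qᵀb = (-4.1110, -2.3536, -3.7845, -2.0011).
Back-substitute: x_4 = -2.0011/3.3403 = -0.5991.
x_3 = (-3.7845 − 0.4145·(-0.5991))/2.6249 = -1.3472.
x_2 = (-2.3536 + 3.1161·(-1.3472) − 1.8895·(-0.5991))/6.0332 = -0.8983.
x_1 = (-4.1110 − 1.8974·(-0.8983) − 2.5298·(-1.3472) − 0.3162·(-0.5991))/6.3246 = 0.1883.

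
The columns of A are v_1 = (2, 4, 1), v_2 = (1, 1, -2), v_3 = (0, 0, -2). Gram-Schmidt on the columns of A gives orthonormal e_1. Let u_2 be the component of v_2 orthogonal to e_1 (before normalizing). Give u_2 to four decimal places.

e_1 = v_1/‖v_1‖ = (2, 4, 1)/4.5826 = (0.4364, 0.8729, 0.2182).
r_{12} = e_1·v_2 = 0.8729.
u_2 = v_2 − 0.8729·e_1 = (0.6190, 0.2381, -2.1905).

u_2 = (0.6190, 0.2381, -2.1905)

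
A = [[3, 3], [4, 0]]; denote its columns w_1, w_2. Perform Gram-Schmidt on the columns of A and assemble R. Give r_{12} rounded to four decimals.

r_{12} = 1.8000

e_1 = w_1/‖w_1‖ = (3, 4)/5.0000 = (0.6000, 0.8000).
r_{12} = e_1·w_2 = 1.8000.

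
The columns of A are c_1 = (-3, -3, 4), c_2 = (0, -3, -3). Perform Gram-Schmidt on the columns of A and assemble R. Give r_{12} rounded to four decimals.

r_{12} = -0.5145

c_1 = (-3, -3, 4); ‖c_1‖ = 5.8310, so q_1 = (-0.5145, -0.5145, 0.6860).
r_{12} = q_1·c_2 = -0.5145.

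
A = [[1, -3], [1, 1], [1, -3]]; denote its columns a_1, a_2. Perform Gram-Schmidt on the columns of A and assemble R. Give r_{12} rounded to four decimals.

e_1 = a_1/‖a_1‖ = (1, 1, 1)/1.7321 = (0.5774, 0.5774, 0.5774).
r_{12} = e_1·a_2 = -2.8868.

r_{12} = -2.8868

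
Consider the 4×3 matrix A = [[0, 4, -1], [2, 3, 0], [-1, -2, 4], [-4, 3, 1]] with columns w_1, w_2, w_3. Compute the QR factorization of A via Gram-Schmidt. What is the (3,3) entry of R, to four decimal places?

r_{33} = 3.4610

e_1 = w_1/‖w_1‖ = (0, 2, -1, -4)/4.5826 = (0.0000, 0.4364, -0.2182, -0.8729).
r_{12} = e_1·w_2 = -0.8729.
u_2 = w_2 + 0.8729·e_1 = (4.0000, 3.3810, -2.1905, 2.2381).
‖u_2‖ = 6.1023, so e_2 = (0.6555, 0.5540, -0.3590, 0.3668).
r_{13} = e_1·w_3 = -1.7457; r_{23} = e_2·w_3 = -1.7246.
u_3 = w_3 + 1.7457·e_1 + 1.7246·e_2 = (0.1304, 1.7174, 3.0000, 0.1087).
r_{33} = ‖u_3‖ = 3.4610.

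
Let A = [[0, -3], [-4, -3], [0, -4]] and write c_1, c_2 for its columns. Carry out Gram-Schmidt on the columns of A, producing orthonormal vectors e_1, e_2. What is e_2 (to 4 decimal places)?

e_2 = (-0.6000, 0.0000, -0.8000)

c_1 = (0, -4, 0); ‖c_1‖ = 4.0000, so e_1 = (0.0000, -1.0000, 0.0000).
e_1·c_2 = 0.0000·(-3) + (-1.0000)·(-3) + 0.0000·(-4) = 3.0000.
u_2 = c_2 − 3.0000·e_1 = (-3.0000, 0.0000, -4.0000).
‖u_2‖ = 5.0000, so e_2 = (-0.6000, 0.0000, -0.8000).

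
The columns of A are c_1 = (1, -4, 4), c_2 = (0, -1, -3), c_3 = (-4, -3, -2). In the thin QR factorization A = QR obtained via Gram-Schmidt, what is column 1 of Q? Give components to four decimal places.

c_1 = (1, -4, 4); ‖c_1‖ = 5.7446, so e_1 = (0.1741, -0.6963, 0.6963).

e_1 = (0.1741, -0.6963, 0.6963)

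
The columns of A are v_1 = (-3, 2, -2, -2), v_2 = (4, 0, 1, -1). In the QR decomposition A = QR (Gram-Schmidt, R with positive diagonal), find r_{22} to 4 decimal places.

r_{22} = 3.3381

e_1 = v_1/‖v_1‖ = (-3, 2, -2, -2)/4.5826 = (-0.6547, 0.4364, -0.4364, -0.4364).
r_{12} = e_1·v_2 = -2.6186.
u_2 = v_2 + 2.6186·e_1 = (2.2857, 1.1429, -0.1429, -2.1429).
r_{22} = ‖u_2‖ = 3.3381.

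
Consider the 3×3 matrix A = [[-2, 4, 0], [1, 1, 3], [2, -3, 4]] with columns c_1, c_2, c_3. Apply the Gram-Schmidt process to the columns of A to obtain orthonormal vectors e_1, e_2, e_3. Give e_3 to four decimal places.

e_3 = (0.6202, -0.2481, 0.7442)

c_1 = (-2, 1, 2); ‖c_1‖ = 3.0000, so e_1 = (-0.6667, 0.3333, 0.6667).
e_1·c_2 = (-0.6667)·4 + 0.3333·1 + 0.6667·(-3) = -4.3333.
u_2 = c_2 + 4.3333·e_1 = (1.1111, 2.4444, -0.1111).
‖u_2‖ = 2.6874, so e_2 = (0.4134, 0.9096, -0.0413).
e_1·c_3 = (-0.6667)·0 + 0.3333·3 + 0.6667·4 = 3.6667; e_2·c_3 = 0.4134·0 + 0.9096·3 + (-0.0413)·4 = 2.5634.
u_3 = c_3 − 3.6667·e_1 − 2.5634·e_2 = (1.3846, -0.5538, 1.6615).
‖u_3‖ = 2.2326, so e_3 = (0.6202, -0.2481, 0.7442).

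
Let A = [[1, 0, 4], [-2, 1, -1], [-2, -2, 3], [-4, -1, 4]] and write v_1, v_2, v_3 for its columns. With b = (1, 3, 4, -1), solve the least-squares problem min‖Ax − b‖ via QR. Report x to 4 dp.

x = (-0.2587, -0.3767, 0.0171)

v_1 = (1, -2, -2, -4); ‖v_1‖ = 5.0000, so e_1 = (0.2000, -0.4000, -0.4000, -0.8000).
e_1·v_2 = 0.2000·0 + (-0.4000)·1 + (-0.4000)·(-2) + (-0.8000)·(-1) = 1.2000.
u_2 = v_2 − 1.2000·e_1 = (-0.2400, 1.4800, -1.5200, -0.0400).
‖u_2‖ = 2.1354, so e_2 = (-0.1124, 0.6931, -0.7118, -0.0187).
e_1·v_3 = 0.2000·4 + (-0.4000)·(-1) + (-0.4000)·3 + (-0.8000)·4 = -3.2000; e_2·v_3 = (-0.1124)·4 + 0.6931·(-1) + (-0.7118)·3 + (-0.0187)·4 = -3.3530.
u_3 = v_3 + 3.2000·e_1 + 3.3530·e_2 = (4.2632, 0.0439, -0.6667, 1.3772).
‖u_3‖ = 4.5296, so e_3 = (0.9412, 0.0097, -0.1472, 0.3040).
Qᵀb = (-1.8000, -0.8617, 0.0775).
Back-substitute: x_3 = 0.0775/4.5296 = 0.0171.
x_2 = (-0.8617 + 3.3530·0.0171)/2.1354 = -0.3767.
x_1 = (-1.8000 − 1.2000·(-0.3767) + 3.2000·0.0171)/5.0000 = -0.2587.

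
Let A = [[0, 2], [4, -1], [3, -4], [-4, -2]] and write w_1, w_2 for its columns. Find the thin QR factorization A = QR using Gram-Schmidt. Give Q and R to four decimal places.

w_1 = (0, 4, 3, -4); ‖w_1‖ = 6.4031, so e_1 = (0.0000, 0.6247, 0.4685, -0.6247).
e_1·w_2 = 0.0000·2 + 0.6247·(-1) + 0.4685·(-4) + (-0.6247)·(-2) = -1.2494.
u_2 = w_2 + 1.2494·e_1 = (2.0000, -0.2195, -3.4146, -2.7805).
‖u_2‖ = 4.8414, so e_2 = (0.4131, -0.0453, -0.7053, -0.5743).

Q = [[0.0000, 0.4131], [0.6247, -0.0453], [0.4685, -0.7053], [-0.6247, -0.5743]], R = [[6.4031, -1.2494], [0.0000, 4.8414]]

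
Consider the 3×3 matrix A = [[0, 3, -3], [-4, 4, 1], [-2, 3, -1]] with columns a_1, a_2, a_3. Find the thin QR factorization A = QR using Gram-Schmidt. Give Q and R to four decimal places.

Q = [[0.0000, 0.9583, 0.2857], [-0.8944, -0.1278, 0.4286], [-0.4472, 0.2556, -0.8571]], R = [[4.4721, -4.9193, -0.4472], [0.0000, 3.1305, -3.2583], [0.0000, 0.0000, 0.4286]]

a_1 = (0, -4, -2); ‖a_1‖ = 4.4721, so q_1 = (0.0000, -0.8944, -0.4472).
q_1·a_2 = 0.0000·3 + (-0.8944)·4 + (-0.4472)·3 = -4.9193.
u_2 = a_2 + 4.9193·q_1 = (3.0000, -0.4000, 0.8000).
‖u_2‖ = 3.1305, so q_2 = (0.9583, -0.1278, 0.2556).
q_1·a_3 = 0.0000·(-3) + (-0.8944)·1 + (-0.4472)·(-1) = -0.4472; q_2·a_3 = 0.9583·(-3) + (-0.1278)·1 + 0.2556·(-1) = -3.2583.
u_3 = a_3 + 0.4472·q_1 + 3.2583·q_2 = (0.1224, 0.1837, -0.3673).
‖u_3‖ = 0.4286, so q_3 = (0.2857, 0.4286, -0.8571).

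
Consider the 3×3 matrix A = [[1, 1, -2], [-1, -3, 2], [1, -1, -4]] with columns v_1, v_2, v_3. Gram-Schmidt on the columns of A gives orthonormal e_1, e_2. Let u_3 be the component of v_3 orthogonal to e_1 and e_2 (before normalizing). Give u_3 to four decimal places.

v_1 = (1, -1, 1); ‖v_1‖ = 1.7321, so e_1 = (0.5774, -0.5774, 0.5774).
e_1·v_2 = 0.5774·1 + (-0.5774)·(-3) + 0.5774·(-1) = 1.7321.
u_2 = v_2 − 1.7321·e_1 = (0.0000, -2.0000, -2.0000).
‖u_2‖ = 2.8284, so e_2 = (0.0000, -0.7071, -0.7071).
e_1·v_3 = 0.5774·(-2) + (-0.5774)·2 + 0.5774·(-4) = -4.6188; e_2·v_3 = (0.0000)·(-2) + (-0.7071)·2 + (-0.7071)·(-4) = 1.4142.
u_3 = v_3 + 4.6188·e_1 − 1.4142·e_2 = (0.6667, 0.3333, -0.3333).

u_3 = (0.6667, 0.3333, -0.3333)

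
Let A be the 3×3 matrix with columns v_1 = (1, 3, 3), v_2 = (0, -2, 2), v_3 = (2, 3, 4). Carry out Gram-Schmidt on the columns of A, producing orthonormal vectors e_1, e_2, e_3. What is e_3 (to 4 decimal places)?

e_1 = v_1/‖v_1‖ = (1, 3, 3)/4.3589 = (0.2294, 0.6882, 0.6882).
r_{12} = e_1·v_2 = 0.0000.
u_2 = v_2 + 0.0000·e_1 = (0.0000, -2.0000, 2.0000).
‖u_2‖ = 2.8284, so e_2 = (0.0000, -0.7071, 0.7071).
r_{13} = e_1·v_3 = 5.2766; r_{23} = e_2·v_3 = 0.7071.
u_3 = v_3 − 5.2766·e_1 − 0.7071·e_2 = (0.7895, -0.1316, -0.1316).
‖u_3‖ = 0.8111, so e_3 = (0.9733, -0.1622, -0.1622).

e_3 = (0.9733, -0.1622, -0.1622)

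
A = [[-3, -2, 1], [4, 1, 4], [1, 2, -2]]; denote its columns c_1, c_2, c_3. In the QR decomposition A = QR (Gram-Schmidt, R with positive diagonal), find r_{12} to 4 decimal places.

c_1 = (-3, 4, 1); ‖c_1‖ = 5.0990, so q_1 = (-0.5883, 0.7845, 0.1961).
r_{12} = q_1·c_2 = 2.3534.

r_{12} = 2.3534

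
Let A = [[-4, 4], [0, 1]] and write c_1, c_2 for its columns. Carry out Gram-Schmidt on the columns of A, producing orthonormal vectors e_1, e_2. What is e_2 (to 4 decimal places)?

e_2 = (0.0000, 1.0000)

c_1 = (-4, 0); ‖c_1‖ = 4.0000, so e_1 = (-1.0000, 0.0000).
e_1·c_2 = (-1.0000)·4 + 0.0000·1 = -4.0000.
u_2 = c_2 + 4.0000·e_1 = (0.0000, 1.0000).
‖u_2‖ = 1.0000, so e_2 = (0.0000, 1.0000).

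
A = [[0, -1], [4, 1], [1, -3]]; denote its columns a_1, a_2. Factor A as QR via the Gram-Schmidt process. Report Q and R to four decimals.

Q = [[0.0000, -0.3023], [0.9701, 0.2312], [0.2425, -0.9247]], R = [[4.1231, 0.2425], [0.0000, 3.3077]]

a_1 = (0, 4, 1); ‖a_1‖ = 4.1231, so e_1 = (0.0000, 0.9701, 0.2425).
e_1·a_2 = 0.0000·(-1) + 0.9701·1 + 0.2425·(-3) = 0.2425.
u_2 = a_2 − 0.2425·e_1 = (-1.0000, 0.7647, -3.0588).
‖u_2‖ = 3.3077, so e_2 = (-0.3023, 0.2312, -0.9247).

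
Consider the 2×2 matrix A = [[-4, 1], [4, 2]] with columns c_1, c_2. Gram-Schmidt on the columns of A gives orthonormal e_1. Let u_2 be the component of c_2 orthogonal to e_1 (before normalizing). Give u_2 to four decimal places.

c_1 = (-4, 4); ‖c_1‖ = 5.6569, so e_1 = (-0.7071, 0.7071).
e_1·c_2 = (-0.7071)·1 + 0.7071·2 = 0.7071.
u_2 = c_2 − 0.7071·e_1 = (1.5000, 1.5000).

u_2 = (1.5000, 1.5000)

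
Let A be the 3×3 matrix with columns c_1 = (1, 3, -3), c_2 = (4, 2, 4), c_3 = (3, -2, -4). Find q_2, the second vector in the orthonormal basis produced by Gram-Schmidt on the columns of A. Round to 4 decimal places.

c_1 = (1, 3, -3); ‖c_1‖ = 4.3589, so q_1 = (0.2294, 0.6882, -0.6882).
q_1·c_2 = 0.2294·4 + 0.6882·2 + (-0.6882)·4 = -0.4588.
u_2 = c_2 + 0.4588·q_1 = (4.1053, 2.3158, 3.6842).
‖u_2‖ = 5.9824, so q_2 = (0.6862, 0.3871, 0.6158).

q_2 = (0.6862, 0.3871, 0.6158)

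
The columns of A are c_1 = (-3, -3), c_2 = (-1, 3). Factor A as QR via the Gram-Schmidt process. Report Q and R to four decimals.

Q = [[-0.7071, -0.7071], [-0.7071, 0.7071]], R = [[4.2426, -1.4142], [0.0000, 2.8284]]

c_1 = (-3, -3); ‖c_1‖ = 4.2426, so q_1 = (-0.7071, -0.7071).
q_1·c_2 = (-0.7071)·(-1) + (-0.7071)·3 = -1.4142.
u_2 = c_2 + 1.4142·q_1 = (-2.0000, 2.0000).
‖u_2‖ = 2.8284, so q_2 = (-0.7071, 0.7071).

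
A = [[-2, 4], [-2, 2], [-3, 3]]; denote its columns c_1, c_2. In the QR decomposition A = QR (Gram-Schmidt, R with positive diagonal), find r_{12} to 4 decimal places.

r_{12} = -5.0932

c_1 = (-2, -2, -3); ‖c_1‖ = 4.1231, so q_1 = (-0.4851, -0.4851, -0.7276).
r_{12} = q_1·c_2 = -5.0932.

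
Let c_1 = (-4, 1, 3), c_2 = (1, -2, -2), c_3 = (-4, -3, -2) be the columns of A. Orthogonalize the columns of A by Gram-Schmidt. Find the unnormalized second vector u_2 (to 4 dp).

q_1 = c_1/‖c_1‖ = (-4, 1, 3)/5.0990 = (-0.7845, 0.1961, 0.5883).
r_{12} = q_1·c_2 = -2.3534.
u_2 = c_2 + 2.3534·q_1 = (-0.8462, -1.5385, -0.6154).

u_2 = (-0.8462, -1.5385, -0.6154)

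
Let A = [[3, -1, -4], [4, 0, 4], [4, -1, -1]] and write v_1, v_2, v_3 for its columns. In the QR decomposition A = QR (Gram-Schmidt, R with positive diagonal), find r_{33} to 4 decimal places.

v_1 = (3, 4, 4); ‖v_1‖ = 6.4031, so e_1 = (0.4685, 0.6247, 0.6247).
e_1·v_2 = 0.4685·(-1) + 0.6247·0 + 0.6247·(-1) = -1.0932.
u_2 = v_2 + 1.0932·e_1 = (-0.4878, 0.6829, -0.3171).
‖u_2‖ = 0.8971, so e_2 = (-0.5437, 0.7612, -0.3534).
e_1·v_3 = 0.4685·(-4) + 0.6247·4 + 0.6247·(-1) = 0.0000; e_2·v_3 = (-0.5437)·(-4) + 0.7612·4 + (-0.3534)·(-1) = 5.5732.
u_3 = v_3 − 0.0000·e_1 − 5.5732·e_2 = (-0.9697, -0.2424, 0.9697).
r_{33} = ‖u_3‖ = 1.3926.

r_{33} = 1.3926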